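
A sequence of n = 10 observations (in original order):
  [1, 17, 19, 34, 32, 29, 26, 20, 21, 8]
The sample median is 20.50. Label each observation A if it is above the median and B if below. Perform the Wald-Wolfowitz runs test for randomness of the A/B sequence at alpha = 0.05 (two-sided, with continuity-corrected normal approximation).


Step 1: Compute median = 20.50; label A = above, B = below.
Labels in order: BBBAAAABAB  (n_A = 5, n_B = 5)
Step 2: Count runs R = 5.
Step 3: Under H0 (random ordering), E[R] = 2*n_A*n_B/(n_A+n_B) + 1 = 2*5*5/10 + 1 = 6.0000.
        Var[R] = 2*n_A*n_B*(2*n_A*n_B - n_A - n_B) / ((n_A+n_B)^2 * (n_A+n_B-1)) = 2000/900 = 2.2222.
        SD[R] = 1.4907.
Step 4: Continuity-corrected z = (R + 0.5 - E[R]) / SD[R] = (5 + 0.5 - 6.0000) / 1.4907 = -0.3354.
Step 5: Two-sided p-value via normal approximation = 2*(1 - Phi(|z|)) = 0.737316.
Step 6: alpha = 0.05. fail to reject H0.

R = 5, z = -0.3354, p = 0.737316, fail to reject H0.


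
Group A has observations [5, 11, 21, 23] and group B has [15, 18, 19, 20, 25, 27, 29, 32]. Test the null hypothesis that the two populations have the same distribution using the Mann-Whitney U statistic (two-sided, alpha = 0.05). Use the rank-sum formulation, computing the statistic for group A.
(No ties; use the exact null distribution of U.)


Step 1: Combine and sort all 12 observations; assign midranks.
sorted (value, group): (5,X), (11,X), (15,Y), (18,Y), (19,Y), (20,Y), (21,X), (23,X), (25,Y), (27,Y), (29,Y), (32,Y)
ranks: 5->1, 11->2, 15->3, 18->4, 19->5, 20->6, 21->7, 23->8, 25->9, 27->10, 29->11, 32->12
Step 2: Rank sum for X: R1 = 1 + 2 + 7 + 8 = 18.
Step 3: U_X = R1 - n1(n1+1)/2 = 18 - 4*5/2 = 18 - 10 = 8.
       U_Y = n1*n2 - U_X = 32 - 8 = 24.
Step 4: No ties, so the exact null distribution of U (based on enumerating the C(12,4) = 495 equally likely rank assignments) gives the two-sided p-value.
Step 5: p-value = 0.214141; compare to alpha = 0.05. fail to reject H0.

U_X = 8, p = 0.214141, fail to reject H0 at alpha = 0.05.


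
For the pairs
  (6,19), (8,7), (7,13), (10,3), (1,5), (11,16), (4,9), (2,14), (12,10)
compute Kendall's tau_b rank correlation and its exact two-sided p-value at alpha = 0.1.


Step 1: Enumerate the 36 unordered pairs (i,j) with i<j and classify each by sign(x_j-x_i) * sign(y_j-y_i).
  (1,2):dx=+2,dy=-12->D; (1,3):dx=+1,dy=-6->D; (1,4):dx=+4,dy=-16->D; (1,5):dx=-5,dy=-14->C
  (1,6):dx=+5,dy=-3->D; (1,7):dx=-2,dy=-10->C; (1,8):dx=-4,dy=-5->C; (1,9):dx=+6,dy=-9->D
  (2,3):dx=-1,dy=+6->D; (2,4):dx=+2,dy=-4->D; (2,5):dx=-7,dy=-2->C; (2,6):dx=+3,dy=+9->C
  (2,7):dx=-4,dy=+2->D; (2,8):dx=-6,dy=+7->D; (2,9):dx=+4,dy=+3->C; (3,4):dx=+3,dy=-10->D
  (3,5):dx=-6,dy=-8->C; (3,6):dx=+4,dy=+3->C; (3,7):dx=-3,dy=-4->C; (3,8):dx=-5,dy=+1->D
  (3,9):dx=+5,dy=-3->D; (4,5):dx=-9,dy=+2->D; (4,6):dx=+1,dy=+13->C; (4,7):dx=-6,dy=+6->D
  (4,8):dx=-8,dy=+11->D; (4,9):dx=+2,dy=+7->C; (5,6):dx=+10,dy=+11->C; (5,7):dx=+3,dy=+4->C
  (5,8):dx=+1,dy=+9->C; (5,9):dx=+11,dy=+5->C; (6,7):dx=-7,dy=-7->C; (6,8):dx=-9,dy=-2->C
  (6,9):dx=+1,dy=-6->D; (7,8):dx=-2,dy=+5->D; (7,9):dx=+8,dy=+1->C; (8,9):dx=+10,dy=-4->D
Step 2: C = 18, D = 18, total pairs = 36.
Step 3: tau = (C - D)/(n(n-1)/2) = (18 - 18)/36 = 0.000000.
Step 4: Exact two-sided p-value (enumerate n! = 362880 permutations of y under H0): p = 1.000000.
Step 5: alpha = 0.1. fail to reject H0.

tau_b = 0.0000 (C=18, D=18), p = 1.000000, fail to reject H0.


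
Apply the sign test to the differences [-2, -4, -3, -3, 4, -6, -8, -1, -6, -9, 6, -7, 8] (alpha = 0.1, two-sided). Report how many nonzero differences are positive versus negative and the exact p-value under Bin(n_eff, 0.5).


Step 1: Discard zero differences. Original n = 13; n_eff = number of nonzero differences = 13.
Nonzero differences (with sign): -2, -4, -3, -3, +4, -6, -8, -1, -6, -9, +6, -7, +8
Step 2: Count signs: positive = 3, negative = 10.
Step 3: Under H0: P(positive) = 0.5, so the number of positives S ~ Bin(13, 0.5).
Step 4: Two-sided exact p-value = sum of Bin(13,0.5) probabilities at or below the observed probability = 0.092285.
Step 5: alpha = 0.1. reject H0.

n_eff = 13, pos = 3, neg = 10, p = 0.092285, reject H0.


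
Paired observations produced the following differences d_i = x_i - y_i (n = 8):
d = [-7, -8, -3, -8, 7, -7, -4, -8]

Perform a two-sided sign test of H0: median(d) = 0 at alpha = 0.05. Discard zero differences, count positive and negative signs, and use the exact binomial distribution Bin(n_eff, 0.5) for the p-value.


Step 1: Discard zero differences. Original n = 8; n_eff = number of nonzero differences = 8.
Nonzero differences (with sign): -7, -8, -3, -8, +7, -7, -4, -8
Step 2: Count signs: positive = 1, negative = 7.
Step 3: Under H0: P(positive) = 0.5, so the number of positives S ~ Bin(8, 0.5).
Step 4: Two-sided exact p-value = sum of Bin(8,0.5) probabilities at or below the observed probability = 0.070312.
Step 5: alpha = 0.05. fail to reject H0.

n_eff = 8, pos = 1, neg = 7, p = 0.070312, fail to reject H0.


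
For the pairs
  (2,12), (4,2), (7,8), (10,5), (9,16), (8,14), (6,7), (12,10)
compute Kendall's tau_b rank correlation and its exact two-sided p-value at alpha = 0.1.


Step 1: Enumerate the 28 unordered pairs (i,j) with i<j and classify each by sign(x_j-x_i) * sign(y_j-y_i).
  (1,2):dx=+2,dy=-10->D; (1,3):dx=+5,dy=-4->D; (1,4):dx=+8,dy=-7->D; (1,5):dx=+7,dy=+4->C
  (1,6):dx=+6,dy=+2->C; (1,7):dx=+4,dy=-5->D; (1,8):dx=+10,dy=-2->D; (2,3):dx=+3,dy=+6->C
  (2,4):dx=+6,dy=+3->C; (2,5):dx=+5,dy=+14->C; (2,6):dx=+4,dy=+12->C; (2,7):dx=+2,dy=+5->C
  (2,8):dx=+8,dy=+8->C; (3,4):dx=+3,dy=-3->D; (3,5):dx=+2,dy=+8->C; (3,6):dx=+1,dy=+6->C
  (3,7):dx=-1,dy=-1->C; (3,8):dx=+5,dy=+2->C; (4,5):dx=-1,dy=+11->D; (4,6):dx=-2,dy=+9->D
  (4,7):dx=-4,dy=+2->D; (4,8):dx=+2,dy=+5->C; (5,6):dx=-1,dy=-2->C; (5,7):dx=-3,dy=-9->C
  (5,8):dx=+3,dy=-6->D; (6,7):dx=-2,dy=-7->C; (6,8):dx=+4,dy=-4->D; (7,8):dx=+6,dy=+3->C
Step 2: C = 17, D = 11, total pairs = 28.
Step 3: tau = (C - D)/(n(n-1)/2) = (17 - 11)/28 = 0.214286.
Step 4: Exact two-sided p-value (enumerate n! = 40320 permutations of y under H0): p = 0.548413.
Step 5: alpha = 0.1. fail to reject H0.

tau_b = 0.2143 (C=17, D=11), p = 0.548413, fail to reject H0.


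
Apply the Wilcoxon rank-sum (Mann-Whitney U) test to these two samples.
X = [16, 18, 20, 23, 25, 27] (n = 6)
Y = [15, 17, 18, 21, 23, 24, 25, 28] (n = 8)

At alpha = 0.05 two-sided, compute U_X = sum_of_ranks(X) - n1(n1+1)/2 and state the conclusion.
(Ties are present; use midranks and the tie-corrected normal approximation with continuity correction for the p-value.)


Step 1: Combine and sort all 14 observations; assign midranks.
sorted (value, group): (15,Y), (16,X), (17,Y), (18,X), (18,Y), (20,X), (21,Y), (23,X), (23,Y), (24,Y), (25,X), (25,Y), (27,X), (28,Y)
ranks: 15->1, 16->2, 17->3, 18->4.5, 18->4.5, 20->6, 21->7, 23->8.5, 23->8.5, 24->10, 25->11.5, 25->11.5, 27->13, 28->14
Step 2: Rank sum for X: R1 = 2 + 4.5 + 6 + 8.5 + 11.5 + 13 = 45.5.
Step 3: U_X = R1 - n1(n1+1)/2 = 45.5 - 6*7/2 = 45.5 - 21 = 24.5.
       U_Y = n1*n2 - U_X = 48 - 24.5 = 23.5.
Step 4: Ties are present, so use the tie-corrected normal approximation (with continuity correction) for the p-value.
Step 5: p-value = 1.000000; compare to alpha = 0.05. fail to reject H0.

U_X = 24.5, p = 1.000000, fail to reject H0 at alpha = 0.05.


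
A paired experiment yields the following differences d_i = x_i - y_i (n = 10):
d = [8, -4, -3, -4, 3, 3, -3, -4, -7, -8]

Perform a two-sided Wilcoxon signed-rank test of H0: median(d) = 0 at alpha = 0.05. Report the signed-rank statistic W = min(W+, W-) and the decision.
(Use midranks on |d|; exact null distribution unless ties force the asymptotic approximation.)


Step 1: Drop any zero differences (none here) and take |d_i|.
|d| = [8, 4, 3, 4, 3, 3, 3, 4, 7, 8]
Step 2: Midrank |d_i| (ties get averaged ranks).
ranks: |8|->9.5, |4|->6, |3|->2.5, |4|->6, |3|->2.5, |3|->2.5, |3|->2.5, |4|->6, |7|->8, |8|->9.5
Step 3: Attach original signs; sum ranks with positive sign and with negative sign.
W+ = 9.5 + 2.5 + 2.5 = 14.5
W- = 6 + 2.5 + 6 + 2.5 + 6 + 8 + 9.5 = 40.5
(Check: W+ + W- = 55 should equal n(n+1)/2 = 55.)
Step 4: Test statistic W = min(W+, W-) = 14.5.
Step 5: Ties in |d|, so use the tie-corrected normal approximation.
        E[W] = n(n+1)/4 = 10*11/4 = 27.5.
        Tie groups: |d|=3 (t=4), |d|=4 (t=3), |d|=8 (t=2); sum(t^3 - t) = 90.
        Var[W] = n(n+1)(2n+1)/24 - sum(t^3-t)/48 = 2310/24 - 90/48 = 94.375.
        z = (W - E[W]) / sqrt(Var[W]) = (14.5 - 27.5) / 9.7147 = -1.3382.
        Two-sided p = 2*Phi(z) = 0.180837.
Step 6: alpha = 0.05. fail to reject H0.

W+ = 14.5, W- = 40.5, W = min = 14.5, p = 0.180837, fail to reject H0.


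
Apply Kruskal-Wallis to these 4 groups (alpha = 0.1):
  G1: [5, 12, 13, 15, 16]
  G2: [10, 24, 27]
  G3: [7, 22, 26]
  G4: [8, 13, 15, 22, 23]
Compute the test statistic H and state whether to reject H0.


Step 1: Combine all N = 16 observations and assign midranks.
sorted (value, group, rank): (5,G1,1), (7,G3,2), (8,G4,3), (10,G2,4), (12,G1,5), (13,G1,6.5), (13,G4,6.5), (15,G1,8.5), (15,G4,8.5), (16,G1,10), (22,G3,11.5), (22,G4,11.5), (23,G4,13), (24,G2,14), (26,G3,15), (27,G2,16)
Step 2: Sum ranks within each group.
R_1 = 31 (n_1 = 5)
R_2 = 34 (n_2 = 3)
R_3 = 28.5 (n_3 = 3)
R_4 = 42.5 (n_4 = 5)
Step 3: H = 12/(N(N+1)) * sum(R_i^2/n_i) - 3(N+1)
     = 12/(16*17) * (31^2/5 + 34^2/3 + 28.5^2/3 + 42.5^2/5) - 3*17
     = 0.044118 * 1209.53 - 51
     = 2.361765.
Step 4: Ties present; correction factor C = 1 - 18/(16^3 - 16) = 0.995588. Corrected H = 2.361765 / 0.995588 = 2.372230.
Step 5: Under H0, H ~ chi^2(3); p-value = 0.498825.
Step 6: alpha = 0.1. fail to reject H0.

H = 2.3722, df = 3, p = 0.498825, fail to reject H0.


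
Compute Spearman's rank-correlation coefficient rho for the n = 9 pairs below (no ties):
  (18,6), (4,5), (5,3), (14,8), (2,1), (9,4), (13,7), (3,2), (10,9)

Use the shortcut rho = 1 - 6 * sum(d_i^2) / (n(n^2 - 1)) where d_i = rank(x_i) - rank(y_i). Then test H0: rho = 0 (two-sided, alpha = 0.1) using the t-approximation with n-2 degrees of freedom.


Step 1: Rank x and y separately (midranks; no ties here).
rank(x): 18->9, 4->3, 5->4, 14->8, 2->1, 9->5, 13->7, 3->2, 10->6
rank(y): 6->6, 5->5, 3->3, 8->8, 1->1, 4->4, 7->7, 2->2, 9->9
Step 2: d_i = R_x(i) - R_y(i); compute d_i^2.
  (9-6)^2=9, (3-5)^2=4, (4-3)^2=1, (8-8)^2=0, (1-1)^2=0, (5-4)^2=1, (7-7)^2=0, (2-2)^2=0, (6-9)^2=9
sum(d^2) = 24.
Step 3: rho = 1 - 6*24 / (9*(9^2 - 1)) = 1 - 144/720 = 0.800000.
Step 4: Under H0, t = rho * sqrt((n-2)/(1-rho^2)) = 3.5277 ~ t(7).
Step 5: Two-sided p-value from the t-distribution with 7 df = 0.009628.
Step 6: alpha = 0.1. reject H0.

rho = 0.8000, p = 0.009628, reject H0 at alpha = 0.1.


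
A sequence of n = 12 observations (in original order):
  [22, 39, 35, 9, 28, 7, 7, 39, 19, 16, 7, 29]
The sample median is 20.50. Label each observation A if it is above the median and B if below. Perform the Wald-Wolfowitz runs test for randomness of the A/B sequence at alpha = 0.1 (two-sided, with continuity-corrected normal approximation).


Step 1: Compute median = 20.50; label A = above, B = below.
Labels in order: AAABABBABBBA  (n_A = 6, n_B = 6)
Step 2: Count runs R = 7.
Step 3: Under H0 (random ordering), E[R] = 2*n_A*n_B/(n_A+n_B) + 1 = 2*6*6/12 + 1 = 7.0000.
        Var[R] = 2*n_A*n_B*(2*n_A*n_B - n_A - n_B) / ((n_A+n_B)^2 * (n_A+n_B-1)) = 4320/1584 = 2.7273.
        SD[R] = 1.6514.
Step 4: R = E[R], so z = 0 with no continuity correction.
Step 5: Two-sided p-value via normal approximation = 2*(1 - Phi(|z|)) = 1.000000.
Step 6: alpha = 0.1. fail to reject H0.

R = 7, z = 0.0000, p = 1.000000, fail to reject H0.


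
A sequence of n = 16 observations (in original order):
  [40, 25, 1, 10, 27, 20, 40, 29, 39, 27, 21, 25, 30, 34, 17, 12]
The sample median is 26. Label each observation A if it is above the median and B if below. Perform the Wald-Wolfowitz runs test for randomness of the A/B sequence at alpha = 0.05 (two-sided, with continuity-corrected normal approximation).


Step 1: Compute median = 26; label A = above, B = below.
Labels in order: ABBBABAAAABBAABB  (n_A = 8, n_B = 8)
Step 2: Count runs R = 8.
Step 3: Under H0 (random ordering), E[R] = 2*n_A*n_B/(n_A+n_B) + 1 = 2*8*8/16 + 1 = 9.0000.
        Var[R] = 2*n_A*n_B*(2*n_A*n_B - n_A - n_B) / ((n_A+n_B)^2 * (n_A+n_B-1)) = 14336/3840 = 3.7333.
        SD[R] = 1.9322.
Step 4: Continuity-corrected z = (R + 0.5 - E[R]) / SD[R] = (8 + 0.5 - 9.0000) / 1.9322 = -0.2588.
Step 5: Two-sided p-value via normal approximation = 2*(1 - Phi(|z|)) = 0.795809.
Step 6: alpha = 0.05. fail to reject H0.

R = 8, z = -0.2588, p = 0.795809, fail to reject H0.


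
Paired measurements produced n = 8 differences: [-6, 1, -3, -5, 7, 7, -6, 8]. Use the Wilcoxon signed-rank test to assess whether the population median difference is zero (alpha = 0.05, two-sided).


Step 1: Drop any zero differences (none here) and take |d_i|.
|d| = [6, 1, 3, 5, 7, 7, 6, 8]
Step 2: Midrank |d_i| (ties get averaged ranks).
ranks: |6|->4.5, |1|->1, |3|->2, |5|->3, |7|->6.5, |7|->6.5, |6|->4.5, |8|->8
Step 3: Attach original signs; sum ranks with positive sign and with negative sign.
W+ = 1 + 6.5 + 6.5 + 8 = 22
W- = 4.5 + 2 + 3 + 4.5 = 14
(Check: W+ + W- = 36 should equal n(n+1)/2 = 36.)
Step 4: Test statistic W = min(W+, W-) = 14.
Step 5: Ties in |d|, so use the tie-corrected normal approximation.
        E[W] = n(n+1)/4 = 8*9/4 = 18.
        Tie groups: |d|=6 (t=2), |d|=7 (t=2); sum(t^3 - t) = 12.
        Var[W] = n(n+1)(2n+1)/24 - sum(t^3-t)/48 = 1224/24 - 12/48 = 50.75.
        z = (W - E[W]) / sqrt(Var[W]) = (14 - 18) / 7.1239 = -0.5615.
        Two-sided p = 2*Phi(z) = 0.574464.
Step 6: alpha = 0.05. fail to reject H0.

W+ = 22, W- = 14, W = min = 14, p = 0.574464, fail to reject H0.


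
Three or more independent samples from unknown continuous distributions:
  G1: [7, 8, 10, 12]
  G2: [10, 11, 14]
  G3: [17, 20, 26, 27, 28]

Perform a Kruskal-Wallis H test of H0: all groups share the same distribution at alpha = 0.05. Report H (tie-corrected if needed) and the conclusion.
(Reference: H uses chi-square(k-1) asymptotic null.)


Step 1: Combine all N = 12 observations and assign midranks.
sorted (value, group, rank): (7,G1,1), (8,G1,2), (10,G1,3.5), (10,G2,3.5), (11,G2,5), (12,G1,6), (14,G2,7), (17,G3,8), (20,G3,9), (26,G3,10), (27,G3,11), (28,G3,12)
Step 2: Sum ranks within each group.
R_1 = 12.5 (n_1 = 4)
R_2 = 15.5 (n_2 = 3)
R_3 = 50 (n_3 = 5)
Step 3: H = 12/(N(N+1)) * sum(R_i^2/n_i) - 3(N+1)
     = 12/(12*13) * (12.5^2/4 + 15.5^2/3 + 50^2/5) - 3*13
     = 0.076923 * 619.146 - 39
     = 8.626603.
Step 4: Ties present; correction factor C = 1 - 6/(12^3 - 12) = 0.996503. Corrected H = 8.626603 / 0.996503 = 8.656871.
Step 5: Under H0, H ~ chi^2(2); p-value = 0.013188.
Step 6: alpha = 0.05. reject H0.

H = 8.6569, df = 2, p = 0.013188, reject H0.


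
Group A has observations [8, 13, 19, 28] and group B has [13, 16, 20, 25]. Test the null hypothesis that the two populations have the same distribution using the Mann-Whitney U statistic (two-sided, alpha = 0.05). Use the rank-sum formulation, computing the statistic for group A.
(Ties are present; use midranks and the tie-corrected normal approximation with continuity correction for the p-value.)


Step 1: Combine and sort all 8 observations; assign midranks.
sorted (value, group): (8,X), (13,X), (13,Y), (16,Y), (19,X), (20,Y), (25,Y), (28,X)
ranks: 8->1, 13->2.5, 13->2.5, 16->4, 19->5, 20->6, 25->7, 28->8
Step 2: Rank sum for X: R1 = 1 + 2.5 + 5 + 8 = 16.5.
Step 3: U_X = R1 - n1(n1+1)/2 = 16.5 - 4*5/2 = 16.5 - 10 = 6.5.
       U_Y = n1*n2 - U_X = 16 - 6.5 = 9.5.
Step 4: Ties are present, so use the tie-corrected normal approximation (with continuity correction) for the p-value.
Step 5: p-value = 0.771503; compare to alpha = 0.05. fail to reject H0.

U_X = 6.5, p = 0.771503, fail to reject H0 at alpha = 0.05.


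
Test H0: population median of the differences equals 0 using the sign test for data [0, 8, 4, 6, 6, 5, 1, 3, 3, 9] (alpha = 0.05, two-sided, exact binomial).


Step 1: Discard zero differences. Original n = 10; n_eff = number of nonzero differences = 9.
Nonzero differences (with sign): +8, +4, +6, +6, +5, +1, +3, +3, +9
Step 2: Count signs: positive = 9, negative = 0.
Step 3: Under H0: P(positive) = 0.5, so the number of positives S ~ Bin(9, 0.5).
Step 4: Two-sided exact p-value = sum of Bin(9,0.5) probabilities at or below the observed probability = 0.003906.
Step 5: alpha = 0.05. reject H0.

n_eff = 9, pos = 9, neg = 0, p = 0.003906, reject H0.


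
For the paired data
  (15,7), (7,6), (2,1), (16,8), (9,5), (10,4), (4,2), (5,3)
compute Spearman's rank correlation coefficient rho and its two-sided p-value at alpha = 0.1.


Step 1: Rank x and y separately (midranks; no ties here).
rank(x): 15->7, 7->4, 2->1, 16->8, 9->5, 10->6, 4->2, 5->3
rank(y): 7->7, 6->6, 1->1, 8->8, 5->5, 4->4, 2->2, 3->3
Step 2: d_i = R_x(i) - R_y(i); compute d_i^2.
  (7-7)^2=0, (4-6)^2=4, (1-1)^2=0, (8-8)^2=0, (5-5)^2=0, (6-4)^2=4, (2-2)^2=0, (3-3)^2=0
sum(d^2) = 8.
Step 3: rho = 1 - 6*8 / (8*(8^2 - 1)) = 1 - 48/504 = 0.904762.
Step 4: Under H0, t = rho * sqrt((n-2)/(1-rho^2)) = 5.2034 ~ t(6).
Step 5: Two-sided p-value from the t-distribution with 6 df = 0.002008.
Step 6: alpha = 0.1. reject H0.

rho = 0.9048, p = 0.002008, reject H0 at alpha = 0.1.


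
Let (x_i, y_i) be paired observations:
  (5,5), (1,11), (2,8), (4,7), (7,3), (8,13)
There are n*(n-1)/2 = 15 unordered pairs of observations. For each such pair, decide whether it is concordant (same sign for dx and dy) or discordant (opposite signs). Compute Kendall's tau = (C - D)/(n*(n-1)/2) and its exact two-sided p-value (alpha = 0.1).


Step 1: Enumerate the 15 unordered pairs (i,j) with i<j and classify each by sign(x_j-x_i) * sign(y_j-y_i).
  (1,2):dx=-4,dy=+6->D; (1,3):dx=-3,dy=+3->D; (1,4):dx=-1,dy=+2->D; (1,5):dx=+2,dy=-2->D
  (1,6):dx=+3,dy=+8->C; (2,3):dx=+1,dy=-3->D; (2,4):dx=+3,dy=-4->D; (2,5):dx=+6,dy=-8->D
  (2,6):dx=+7,dy=+2->C; (3,4):dx=+2,dy=-1->D; (3,5):dx=+5,dy=-5->D; (3,6):dx=+6,dy=+5->C
  (4,5):dx=+3,dy=-4->D; (4,6):dx=+4,dy=+6->C; (5,6):dx=+1,dy=+10->C
Step 2: C = 5, D = 10, total pairs = 15.
Step 3: tau = (C - D)/(n(n-1)/2) = (5 - 10)/15 = -0.333333.
Step 4: Exact two-sided p-value (enumerate n! = 720 permutations of y under H0): p = 0.469444.
Step 5: alpha = 0.1. fail to reject H0.

tau_b = -0.3333 (C=5, D=10), p = 0.469444, fail to reject H0.


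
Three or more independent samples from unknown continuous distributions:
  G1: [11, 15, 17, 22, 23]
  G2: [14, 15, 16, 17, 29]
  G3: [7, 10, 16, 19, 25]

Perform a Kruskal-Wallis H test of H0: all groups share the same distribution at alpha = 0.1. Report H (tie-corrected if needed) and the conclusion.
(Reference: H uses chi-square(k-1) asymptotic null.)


Step 1: Combine all N = 15 observations and assign midranks.
sorted (value, group, rank): (7,G3,1), (10,G3,2), (11,G1,3), (14,G2,4), (15,G1,5.5), (15,G2,5.5), (16,G2,7.5), (16,G3,7.5), (17,G1,9.5), (17,G2,9.5), (19,G3,11), (22,G1,12), (23,G1,13), (25,G3,14), (29,G2,15)
Step 2: Sum ranks within each group.
R_1 = 43 (n_1 = 5)
R_2 = 41.5 (n_2 = 5)
R_3 = 35.5 (n_3 = 5)
Step 3: H = 12/(N(N+1)) * sum(R_i^2/n_i) - 3(N+1)
     = 12/(15*16) * (43^2/5 + 41.5^2/5 + 35.5^2/5) - 3*16
     = 0.050000 * 966.3 - 48
     = 0.315000.
Step 4: Ties present; correction factor C = 1 - 18/(15^3 - 15) = 0.994643. Corrected H = 0.315000 / 0.994643 = 0.316697.
Step 5: Under H0, H ~ chi^2(2); p-value = 0.853552.
Step 6: alpha = 0.1. fail to reject H0.

H = 0.3167, df = 2, p = 0.853552, fail to reject H0.


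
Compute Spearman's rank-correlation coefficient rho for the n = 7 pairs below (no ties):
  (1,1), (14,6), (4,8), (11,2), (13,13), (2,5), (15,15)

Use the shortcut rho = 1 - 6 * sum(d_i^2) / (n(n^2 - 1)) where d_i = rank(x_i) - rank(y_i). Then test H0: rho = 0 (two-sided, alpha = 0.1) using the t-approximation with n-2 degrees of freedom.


Step 1: Rank x and y separately (midranks; no ties here).
rank(x): 1->1, 14->6, 4->3, 11->4, 13->5, 2->2, 15->7
rank(y): 1->1, 6->4, 8->5, 2->2, 13->6, 5->3, 15->7
Step 2: d_i = R_x(i) - R_y(i); compute d_i^2.
  (1-1)^2=0, (6-4)^2=4, (3-5)^2=4, (4-2)^2=4, (5-6)^2=1, (2-3)^2=1, (7-7)^2=0
sum(d^2) = 14.
Step 3: rho = 1 - 6*14 / (7*(7^2 - 1)) = 1 - 84/336 = 0.750000.
Step 4: Under H0, t = rho * sqrt((n-2)/(1-rho^2)) = 2.5355 ~ t(5).
Step 5: Two-sided p-value from the t-distribution with 5 df = 0.052181.
Step 6: alpha = 0.1. reject H0.

rho = 0.7500, p = 0.052181, reject H0 at alpha = 0.1.


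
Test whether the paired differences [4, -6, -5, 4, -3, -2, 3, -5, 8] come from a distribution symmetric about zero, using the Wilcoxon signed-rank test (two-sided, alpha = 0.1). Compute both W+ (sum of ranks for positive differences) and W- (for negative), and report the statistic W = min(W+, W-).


Step 1: Drop any zero differences (none here) and take |d_i|.
|d| = [4, 6, 5, 4, 3, 2, 3, 5, 8]
Step 2: Midrank |d_i| (ties get averaged ranks).
ranks: |4|->4.5, |6|->8, |5|->6.5, |4|->4.5, |3|->2.5, |2|->1, |3|->2.5, |5|->6.5, |8|->9
Step 3: Attach original signs; sum ranks with positive sign and with negative sign.
W+ = 4.5 + 4.5 + 2.5 + 9 = 20.5
W- = 8 + 6.5 + 2.5 + 1 + 6.5 = 24.5
(Check: W+ + W- = 45 should equal n(n+1)/2 = 45.)
Step 4: Test statistic W = min(W+, W-) = 20.5.
Step 5: Ties in |d|, so use the tie-corrected normal approximation.
        E[W] = n(n+1)/4 = 9*10/4 = 22.5.
        Tie groups: |d|=3 (t=2), |d|=4 (t=2), |d|=5 (t=2); sum(t^3 - t) = 18.
        Var[W] = n(n+1)(2n+1)/24 - sum(t^3-t)/48 = 1710/24 - 18/48 = 70.875.
        z = (W - E[W]) / sqrt(Var[W]) = (20.5 - 22.5) / 8.4187 = -0.2376.
        Two-sided p = 2*Phi(z) = 0.812218.
Step 6: alpha = 0.1. fail to reject H0.

W+ = 20.5, W- = 24.5, W = min = 20.5, p = 0.812218, fail to reject H0.


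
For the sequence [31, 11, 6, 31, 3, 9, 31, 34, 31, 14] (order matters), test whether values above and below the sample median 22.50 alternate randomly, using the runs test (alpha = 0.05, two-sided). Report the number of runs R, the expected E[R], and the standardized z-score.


Step 1: Compute median = 22.50; label A = above, B = below.
Labels in order: ABBABBAAAB  (n_A = 5, n_B = 5)
Step 2: Count runs R = 6.
Step 3: Under H0 (random ordering), E[R] = 2*n_A*n_B/(n_A+n_B) + 1 = 2*5*5/10 + 1 = 6.0000.
        Var[R] = 2*n_A*n_B*(2*n_A*n_B - n_A - n_B) / ((n_A+n_B)^2 * (n_A+n_B-1)) = 2000/900 = 2.2222.
        SD[R] = 1.4907.
Step 4: R = E[R], so z = 0 with no continuity correction.
Step 5: Two-sided p-value via normal approximation = 2*(1 - Phi(|z|)) = 1.000000.
Step 6: alpha = 0.05. fail to reject H0.

R = 6, z = 0.0000, p = 1.000000, fail to reject H0.


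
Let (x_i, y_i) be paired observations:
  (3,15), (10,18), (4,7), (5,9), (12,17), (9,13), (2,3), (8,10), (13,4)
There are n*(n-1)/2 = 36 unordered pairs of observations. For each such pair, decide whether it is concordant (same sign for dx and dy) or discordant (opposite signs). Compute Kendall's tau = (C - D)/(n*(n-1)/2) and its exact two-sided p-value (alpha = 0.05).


Step 1: Enumerate the 36 unordered pairs (i,j) with i<j and classify each by sign(x_j-x_i) * sign(y_j-y_i).
  (1,2):dx=+7,dy=+3->C; (1,3):dx=+1,dy=-8->D; (1,4):dx=+2,dy=-6->D; (1,5):dx=+9,dy=+2->C
  (1,6):dx=+6,dy=-2->D; (1,7):dx=-1,dy=-12->C; (1,8):dx=+5,dy=-5->D; (1,9):dx=+10,dy=-11->D
  (2,3):dx=-6,dy=-11->C; (2,4):dx=-5,dy=-9->C; (2,5):dx=+2,dy=-1->D; (2,6):dx=-1,dy=-5->C
  (2,7):dx=-8,dy=-15->C; (2,8):dx=-2,dy=-8->C; (2,9):dx=+3,dy=-14->D; (3,4):dx=+1,dy=+2->C
  (3,5):dx=+8,dy=+10->C; (3,6):dx=+5,dy=+6->C; (3,7):dx=-2,dy=-4->C; (3,8):dx=+4,dy=+3->C
  (3,9):dx=+9,dy=-3->D; (4,5):dx=+7,dy=+8->C; (4,6):dx=+4,dy=+4->C; (4,7):dx=-3,dy=-6->C
  (4,8):dx=+3,dy=+1->C; (4,9):dx=+8,dy=-5->D; (5,6):dx=-3,dy=-4->C; (5,7):dx=-10,dy=-14->C
  (5,8):dx=-4,dy=-7->C; (5,9):dx=+1,dy=-13->D; (6,7):dx=-7,dy=-10->C; (6,8):dx=-1,dy=-3->C
  (6,9):dx=+4,dy=-9->D; (7,8):dx=+6,dy=+7->C; (7,9):dx=+11,dy=+1->C; (8,9):dx=+5,dy=-6->D
Step 2: C = 24, D = 12, total pairs = 36.
Step 3: tau = (C - D)/(n(n-1)/2) = (24 - 12)/36 = 0.333333.
Step 4: Exact two-sided p-value (enumerate n! = 362880 permutations of y under H0): p = 0.259518.
Step 5: alpha = 0.05. fail to reject H0.

tau_b = 0.3333 (C=24, D=12), p = 0.259518, fail to reject H0.


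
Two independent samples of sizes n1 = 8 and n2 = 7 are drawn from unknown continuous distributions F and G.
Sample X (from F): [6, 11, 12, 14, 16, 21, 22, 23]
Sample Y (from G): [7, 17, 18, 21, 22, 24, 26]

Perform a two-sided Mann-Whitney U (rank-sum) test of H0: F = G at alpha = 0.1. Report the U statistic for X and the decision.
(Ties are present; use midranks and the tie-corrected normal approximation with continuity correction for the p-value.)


Step 1: Combine and sort all 15 observations; assign midranks.
sorted (value, group): (6,X), (7,Y), (11,X), (12,X), (14,X), (16,X), (17,Y), (18,Y), (21,X), (21,Y), (22,X), (22,Y), (23,X), (24,Y), (26,Y)
ranks: 6->1, 7->2, 11->3, 12->4, 14->5, 16->6, 17->7, 18->8, 21->9.5, 21->9.5, 22->11.5, 22->11.5, 23->13, 24->14, 26->15
Step 2: Rank sum for X: R1 = 1 + 3 + 4 + 5 + 6 + 9.5 + 11.5 + 13 = 53.
Step 3: U_X = R1 - n1(n1+1)/2 = 53 - 8*9/2 = 53 - 36 = 17.
       U_Y = n1*n2 - U_X = 56 - 17 = 39.
Step 4: Ties are present, so use the tie-corrected normal approximation (with continuity correction) for the p-value.
Step 5: p-value = 0.223485; compare to alpha = 0.1. fail to reject H0.

U_X = 17, p = 0.223485, fail to reject H0 at alpha = 0.1.


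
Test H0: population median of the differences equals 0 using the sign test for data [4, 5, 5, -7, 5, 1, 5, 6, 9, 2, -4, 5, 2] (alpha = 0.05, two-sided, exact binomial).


Step 1: Discard zero differences. Original n = 13; n_eff = number of nonzero differences = 13.
Nonzero differences (with sign): +4, +5, +5, -7, +5, +1, +5, +6, +9, +2, -4, +5, +2
Step 2: Count signs: positive = 11, negative = 2.
Step 3: Under H0: P(positive) = 0.5, so the number of positives S ~ Bin(13, 0.5).
Step 4: Two-sided exact p-value = sum of Bin(13,0.5) probabilities at or below the observed probability = 0.022461.
Step 5: alpha = 0.05. reject H0.

n_eff = 13, pos = 11, neg = 2, p = 0.022461, reject H0.


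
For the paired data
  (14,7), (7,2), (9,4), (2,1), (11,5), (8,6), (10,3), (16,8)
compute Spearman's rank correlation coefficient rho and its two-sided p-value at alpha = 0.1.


Step 1: Rank x and y separately (midranks; no ties here).
rank(x): 14->7, 7->2, 9->4, 2->1, 11->6, 8->3, 10->5, 16->8
rank(y): 7->7, 2->2, 4->4, 1->1, 5->5, 6->6, 3->3, 8->8
Step 2: d_i = R_x(i) - R_y(i); compute d_i^2.
  (7-7)^2=0, (2-2)^2=0, (4-4)^2=0, (1-1)^2=0, (6-5)^2=1, (3-6)^2=9, (5-3)^2=4, (8-8)^2=0
sum(d^2) = 14.
Step 3: rho = 1 - 6*14 / (8*(8^2 - 1)) = 1 - 84/504 = 0.833333.
Step 4: Under H0, t = rho * sqrt((n-2)/(1-rho^2)) = 3.6927 ~ t(6).
Step 5: Two-sided p-value from the t-distribution with 6 df = 0.010176.
Step 6: alpha = 0.1. reject H0.

rho = 0.8333, p = 0.010176, reject H0 at alpha = 0.1.


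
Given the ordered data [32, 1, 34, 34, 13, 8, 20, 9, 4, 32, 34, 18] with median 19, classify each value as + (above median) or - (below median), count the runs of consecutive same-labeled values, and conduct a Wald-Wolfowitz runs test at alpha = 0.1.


Step 1: Compute median = 19; label A = above, B = below.
Labels in order: ABAABBABBAAB  (n_A = 6, n_B = 6)
Step 2: Count runs R = 8.
Step 3: Under H0 (random ordering), E[R] = 2*n_A*n_B/(n_A+n_B) + 1 = 2*6*6/12 + 1 = 7.0000.
        Var[R] = 2*n_A*n_B*(2*n_A*n_B - n_A - n_B) / ((n_A+n_B)^2 * (n_A+n_B-1)) = 4320/1584 = 2.7273.
        SD[R] = 1.6514.
Step 4: Continuity-corrected z = (R - 0.5 - E[R]) / SD[R] = (8 - 0.5 - 7.0000) / 1.6514 = 0.3028.
Step 5: Two-sided p-value via normal approximation = 2*(1 - Phi(|z|)) = 0.762069.
Step 6: alpha = 0.1. fail to reject H0.

R = 8, z = 0.3028, p = 0.762069, fail to reject H0.


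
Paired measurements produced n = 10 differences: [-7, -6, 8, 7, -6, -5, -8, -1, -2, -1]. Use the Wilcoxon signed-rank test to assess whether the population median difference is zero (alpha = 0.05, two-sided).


Step 1: Drop any zero differences (none here) and take |d_i|.
|d| = [7, 6, 8, 7, 6, 5, 8, 1, 2, 1]
Step 2: Midrank |d_i| (ties get averaged ranks).
ranks: |7|->7.5, |6|->5.5, |8|->9.5, |7|->7.5, |6|->5.5, |5|->4, |8|->9.5, |1|->1.5, |2|->3, |1|->1.5
Step 3: Attach original signs; sum ranks with positive sign and with negative sign.
W+ = 9.5 + 7.5 = 17
W- = 7.5 + 5.5 + 5.5 + 4 + 9.5 + 1.5 + 3 + 1.5 = 38
(Check: W+ + W- = 55 should equal n(n+1)/2 = 55.)
Step 4: Test statistic W = min(W+, W-) = 17.
Step 5: Ties in |d|, so use the tie-corrected normal approximation.
        E[W] = n(n+1)/4 = 10*11/4 = 27.5.
        Tie groups: |d|=1 (t=2), |d|=6 (t=2), |d|=7 (t=2), |d|=8 (t=2); sum(t^3 - t) = 24.
        Var[W] = n(n+1)(2n+1)/24 - sum(t^3-t)/48 = 2310/24 - 24/48 = 95.75.
        z = (W - E[W]) / sqrt(Var[W]) = (17 - 27.5) / 9.7852 = -1.0730.
        Two-sided p = 2*Phi(z) = 0.283249.
Step 6: alpha = 0.05. fail to reject H0.

W+ = 17, W- = 38, W = min = 17, p = 0.283249, fail to reject H0.


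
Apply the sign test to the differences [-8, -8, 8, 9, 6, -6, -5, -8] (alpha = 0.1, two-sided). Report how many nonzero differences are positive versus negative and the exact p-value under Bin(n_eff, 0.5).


Step 1: Discard zero differences. Original n = 8; n_eff = number of nonzero differences = 8.
Nonzero differences (with sign): -8, -8, +8, +9, +6, -6, -5, -8
Step 2: Count signs: positive = 3, negative = 5.
Step 3: Under H0: P(positive) = 0.5, so the number of positives S ~ Bin(8, 0.5).
Step 4: Two-sided exact p-value = sum of Bin(8,0.5) probabilities at or below the observed probability = 0.726562.
Step 5: alpha = 0.1. fail to reject H0.

n_eff = 8, pos = 3, neg = 5, p = 0.726562, fail to reject H0.


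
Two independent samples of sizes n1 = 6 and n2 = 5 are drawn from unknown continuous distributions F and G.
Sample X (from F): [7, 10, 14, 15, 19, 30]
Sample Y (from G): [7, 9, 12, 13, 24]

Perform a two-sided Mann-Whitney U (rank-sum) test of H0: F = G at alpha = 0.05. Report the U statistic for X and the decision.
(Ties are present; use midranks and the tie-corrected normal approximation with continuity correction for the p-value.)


Step 1: Combine and sort all 11 observations; assign midranks.
sorted (value, group): (7,X), (7,Y), (9,Y), (10,X), (12,Y), (13,Y), (14,X), (15,X), (19,X), (24,Y), (30,X)
ranks: 7->1.5, 7->1.5, 9->3, 10->4, 12->5, 13->6, 14->7, 15->8, 19->9, 24->10, 30->11
Step 2: Rank sum for X: R1 = 1.5 + 4 + 7 + 8 + 9 + 11 = 40.5.
Step 3: U_X = R1 - n1(n1+1)/2 = 40.5 - 6*7/2 = 40.5 - 21 = 19.5.
       U_Y = n1*n2 - U_X = 30 - 19.5 = 10.5.
Step 4: Ties are present, so use the tie-corrected normal approximation (with continuity correction) for the p-value.
Step 5: p-value = 0.464192; compare to alpha = 0.05. fail to reject H0.

U_X = 19.5, p = 0.464192, fail to reject H0 at alpha = 0.05.


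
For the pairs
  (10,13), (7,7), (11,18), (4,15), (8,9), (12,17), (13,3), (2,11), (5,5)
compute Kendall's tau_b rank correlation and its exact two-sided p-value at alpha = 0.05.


Step 1: Enumerate the 36 unordered pairs (i,j) with i<j and classify each by sign(x_j-x_i) * sign(y_j-y_i).
  (1,2):dx=-3,dy=-6->C; (1,3):dx=+1,dy=+5->C; (1,4):dx=-6,dy=+2->D; (1,5):dx=-2,dy=-4->C
  (1,6):dx=+2,dy=+4->C; (1,7):dx=+3,dy=-10->D; (1,8):dx=-8,dy=-2->C; (1,9):dx=-5,dy=-8->C
  (2,3):dx=+4,dy=+11->C; (2,4):dx=-3,dy=+8->D; (2,5):dx=+1,dy=+2->C; (2,6):dx=+5,dy=+10->C
  (2,7):dx=+6,dy=-4->D; (2,8):dx=-5,dy=+4->D; (2,9):dx=-2,dy=-2->C; (3,4):dx=-7,dy=-3->C
  (3,5):dx=-3,dy=-9->C; (3,6):dx=+1,dy=-1->D; (3,7):dx=+2,dy=-15->D; (3,8):dx=-9,dy=-7->C
  (3,9):dx=-6,dy=-13->C; (4,5):dx=+4,dy=-6->D; (4,6):dx=+8,dy=+2->C; (4,7):dx=+9,dy=-12->D
  (4,8):dx=-2,dy=-4->C; (4,9):dx=+1,dy=-10->D; (5,6):dx=+4,dy=+8->C; (5,7):dx=+5,dy=-6->D
  (5,8):dx=-6,dy=+2->D; (5,9):dx=-3,dy=-4->C; (6,7):dx=+1,dy=-14->D; (6,8):dx=-10,dy=-6->C
  (6,9):dx=-7,dy=-12->C; (7,8):dx=-11,dy=+8->D; (7,9):dx=-8,dy=+2->D; (8,9):dx=+3,dy=-6->D
Step 2: C = 20, D = 16, total pairs = 36.
Step 3: tau = (C - D)/(n(n-1)/2) = (20 - 16)/36 = 0.111111.
Step 4: Exact two-sided p-value (enumerate n! = 362880 permutations of y under H0): p = 0.761414.
Step 5: alpha = 0.05. fail to reject H0.

tau_b = 0.1111 (C=20, D=16), p = 0.761414, fail to reject H0.


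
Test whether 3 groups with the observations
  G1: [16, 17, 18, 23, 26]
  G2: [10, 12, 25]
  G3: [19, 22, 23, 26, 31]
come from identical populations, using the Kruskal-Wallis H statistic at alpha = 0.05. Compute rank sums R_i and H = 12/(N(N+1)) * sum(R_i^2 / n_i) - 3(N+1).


Step 1: Combine all N = 13 observations and assign midranks.
sorted (value, group, rank): (10,G2,1), (12,G2,2), (16,G1,3), (17,G1,4), (18,G1,5), (19,G3,6), (22,G3,7), (23,G1,8.5), (23,G3,8.5), (25,G2,10), (26,G1,11.5), (26,G3,11.5), (31,G3,13)
Step 2: Sum ranks within each group.
R_1 = 32 (n_1 = 5)
R_2 = 13 (n_2 = 3)
R_3 = 46 (n_3 = 5)
Step 3: H = 12/(N(N+1)) * sum(R_i^2/n_i) - 3(N+1)
     = 12/(13*14) * (32^2/5 + 13^2/3 + 46^2/5) - 3*14
     = 0.065934 * 684.333 - 42
     = 3.120879.
Step 4: Ties present; correction factor C = 1 - 12/(13^3 - 13) = 0.994505. Corrected H = 3.120879 / 0.994505 = 3.138122.
Step 5: Under H0, H ~ chi^2(2); p-value = 0.208241.
Step 6: alpha = 0.05. fail to reject H0.

H = 3.1381, df = 2, p = 0.208241, fail to reject H0.


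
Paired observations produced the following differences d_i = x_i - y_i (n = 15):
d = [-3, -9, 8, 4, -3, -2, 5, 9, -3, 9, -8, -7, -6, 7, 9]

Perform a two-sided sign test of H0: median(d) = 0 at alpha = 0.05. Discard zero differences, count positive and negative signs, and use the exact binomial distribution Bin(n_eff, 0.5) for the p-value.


Step 1: Discard zero differences. Original n = 15; n_eff = number of nonzero differences = 15.
Nonzero differences (with sign): -3, -9, +8, +4, -3, -2, +5, +9, -3, +9, -8, -7, -6, +7, +9
Step 2: Count signs: positive = 7, negative = 8.
Step 3: Under H0: P(positive) = 0.5, so the number of positives S ~ Bin(15, 0.5).
Step 4: Two-sided exact p-value = sum of Bin(15,0.5) probabilities at or below the observed probability = 1.000000.
Step 5: alpha = 0.05. fail to reject H0.

n_eff = 15, pos = 7, neg = 8, p = 1.000000, fail to reject H0.


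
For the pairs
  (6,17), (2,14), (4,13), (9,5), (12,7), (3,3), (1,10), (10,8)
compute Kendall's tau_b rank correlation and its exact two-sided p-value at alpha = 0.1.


Step 1: Enumerate the 28 unordered pairs (i,j) with i<j and classify each by sign(x_j-x_i) * sign(y_j-y_i).
  (1,2):dx=-4,dy=-3->C; (1,3):dx=-2,dy=-4->C; (1,4):dx=+3,dy=-12->D; (1,5):dx=+6,dy=-10->D
  (1,6):dx=-3,dy=-14->C; (1,7):dx=-5,dy=-7->C; (1,8):dx=+4,dy=-9->D; (2,3):dx=+2,dy=-1->D
  (2,4):dx=+7,dy=-9->D; (2,5):dx=+10,dy=-7->D; (2,6):dx=+1,dy=-11->D; (2,7):dx=-1,dy=-4->C
  (2,8):dx=+8,dy=-6->D; (3,4):dx=+5,dy=-8->D; (3,5):dx=+8,dy=-6->D; (3,6):dx=-1,dy=-10->C
  (3,7):dx=-3,dy=-3->C; (3,8):dx=+6,dy=-5->D; (4,5):dx=+3,dy=+2->C; (4,6):dx=-6,dy=-2->C
  (4,7):dx=-8,dy=+5->D; (4,8):dx=+1,dy=+3->C; (5,6):dx=-9,dy=-4->C; (5,7):dx=-11,dy=+3->D
  (5,8):dx=-2,dy=+1->D; (6,7):dx=-2,dy=+7->D; (6,8):dx=+7,dy=+5->C; (7,8):dx=+9,dy=-2->D
Step 2: C = 12, D = 16, total pairs = 28.
Step 3: tau = (C - D)/(n(n-1)/2) = (12 - 16)/28 = -0.142857.
Step 4: Exact two-sided p-value (enumerate n! = 40320 permutations of y under H0): p = 0.719544.
Step 5: alpha = 0.1. fail to reject H0.

tau_b = -0.1429 (C=12, D=16), p = 0.719544, fail to reject H0.


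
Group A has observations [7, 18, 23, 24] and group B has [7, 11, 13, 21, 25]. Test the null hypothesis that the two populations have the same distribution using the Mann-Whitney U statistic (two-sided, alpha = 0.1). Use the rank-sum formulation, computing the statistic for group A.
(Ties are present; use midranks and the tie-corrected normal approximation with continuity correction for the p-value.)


Step 1: Combine and sort all 9 observations; assign midranks.
sorted (value, group): (7,X), (7,Y), (11,Y), (13,Y), (18,X), (21,Y), (23,X), (24,X), (25,Y)
ranks: 7->1.5, 7->1.5, 11->3, 13->4, 18->5, 21->6, 23->7, 24->8, 25->9
Step 2: Rank sum for X: R1 = 1.5 + 5 + 7 + 8 = 21.5.
Step 3: U_X = R1 - n1(n1+1)/2 = 21.5 - 4*5/2 = 21.5 - 10 = 11.5.
       U_Y = n1*n2 - U_X = 20 - 11.5 = 8.5.
Step 4: Ties are present, so use the tie-corrected normal approximation (with continuity correction) for the p-value.
Step 5: p-value = 0.805701; compare to alpha = 0.1. fail to reject H0.

U_X = 11.5, p = 0.805701, fail to reject H0 at alpha = 0.1.


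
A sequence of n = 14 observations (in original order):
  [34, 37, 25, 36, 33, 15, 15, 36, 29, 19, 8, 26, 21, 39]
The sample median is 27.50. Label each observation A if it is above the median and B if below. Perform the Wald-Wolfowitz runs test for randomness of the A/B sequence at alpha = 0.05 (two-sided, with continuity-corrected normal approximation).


Step 1: Compute median = 27.50; label A = above, B = below.
Labels in order: AABAABBAABBBBA  (n_A = 7, n_B = 7)
Step 2: Count runs R = 7.
Step 3: Under H0 (random ordering), E[R] = 2*n_A*n_B/(n_A+n_B) + 1 = 2*7*7/14 + 1 = 8.0000.
        Var[R] = 2*n_A*n_B*(2*n_A*n_B - n_A - n_B) / ((n_A+n_B)^2 * (n_A+n_B-1)) = 8232/2548 = 3.2308.
        SD[R] = 1.7974.
Step 4: Continuity-corrected z = (R + 0.5 - E[R]) / SD[R] = (7 + 0.5 - 8.0000) / 1.7974 = -0.2782.
Step 5: Two-sided p-value via normal approximation = 2*(1 - Phi(|z|)) = 0.780879.
Step 6: alpha = 0.05. fail to reject H0.

R = 7, z = -0.2782, p = 0.780879, fail to reject H0.


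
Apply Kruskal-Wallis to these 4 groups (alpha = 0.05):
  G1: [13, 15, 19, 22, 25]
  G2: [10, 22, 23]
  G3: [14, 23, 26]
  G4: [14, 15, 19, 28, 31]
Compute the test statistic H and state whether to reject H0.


Step 1: Combine all N = 16 observations and assign midranks.
sorted (value, group, rank): (10,G2,1), (13,G1,2), (14,G3,3.5), (14,G4,3.5), (15,G1,5.5), (15,G4,5.5), (19,G1,7.5), (19,G4,7.5), (22,G1,9.5), (22,G2,9.5), (23,G2,11.5), (23,G3,11.5), (25,G1,13), (26,G3,14), (28,G4,15), (31,G4,16)
Step 2: Sum ranks within each group.
R_1 = 37.5 (n_1 = 5)
R_2 = 22 (n_2 = 3)
R_3 = 29 (n_3 = 3)
R_4 = 47.5 (n_4 = 5)
Step 3: H = 12/(N(N+1)) * sum(R_i^2/n_i) - 3(N+1)
     = 12/(16*17) * (37.5^2/5 + 22^2/3 + 29^2/3 + 47.5^2/5) - 3*17
     = 0.044118 * 1174.17 - 51
     = 0.801471.
Step 4: Ties present; correction factor C = 1 - 30/(16^3 - 16) = 0.992647. Corrected H = 0.801471 / 0.992647 = 0.807407.
Step 5: Under H0, H ~ chi^2(3); p-value = 0.847694.
Step 6: alpha = 0.05. fail to reject H0.

H = 0.8074, df = 3, p = 0.847694, fail to reject H0.


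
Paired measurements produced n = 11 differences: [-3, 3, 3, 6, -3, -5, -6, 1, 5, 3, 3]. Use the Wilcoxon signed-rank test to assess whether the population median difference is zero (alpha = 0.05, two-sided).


Step 1: Drop any zero differences (none here) and take |d_i|.
|d| = [3, 3, 3, 6, 3, 5, 6, 1, 5, 3, 3]
Step 2: Midrank |d_i| (ties get averaged ranks).
ranks: |3|->4.5, |3|->4.5, |3|->4.5, |6|->10.5, |3|->4.5, |5|->8.5, |6|->10.5, |1|->1, |5|->8.5, |3|->4.5, |3|->4.5
Step 3: Attach original signs; sum ranks with positive sign and with negative sign.
W+ = 4.5 + 4.5 + 10.5 + 1 + 8.5 + 4.5 + 4.5 = 38
W- = 4.5 + 4.5 + 8.5 + 10.5 = 28
(Check: W+ + W- = 66 should equal n(n+1)/2 = 66.)
Step 4: Test statistic W = min(W+, W-) = 28.
Step 5: Ties in |d|, so use the tie-corrected normal approximation.
        E[W] = n(n+1)/4 = 11*12/4 = 33.
        Tie groups: |d|=3 (t=6), |d|=5 (t=2), |d|=6 (t=2); sum(t^3 - t) = 222.
        Var[W] = n(n+1)(2n+1)/24 - sum(t^3-t)/48 = 3036/24 - 222/48 = 121.875.
        z = (W - E[W]) / sqrt(Var[W]) = (28 - 33) / 11.0397 = -0.4529.
        Two-sided p = 2*Phi(z) = 0.650613.
Step 6: alpha = 0.05. fail to reject H0.

W+ = 38, W- = 28, W = min = 28, p = 0.650613, fail to reject H0.


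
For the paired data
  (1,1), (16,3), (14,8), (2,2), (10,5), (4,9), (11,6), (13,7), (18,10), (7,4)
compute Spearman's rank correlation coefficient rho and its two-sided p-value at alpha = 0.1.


Step 1: Rank x and y separately (midranks; no ties here).
rank(x): 1->1, 16->9, 14->8, 2->2, 10->5, 4->3, 11->6, 13->7, 18->10, 7->4
rank(y): 1->1, 3->3, 8->8, 2->2, 5->5, 9->9, 6->6, 7->7, 10->10, 4->4
Step 2: d_i = R_x(i) - R_y(i); compute d_i^2.
  (1-1)^2=0, (9-3)^2=36, (8-8)^2=0, (2-2)^2=0, (5-5)^2=0, (3-9)^2=36, (6-6)^2=0, (7-7)^2=0, (10-10)^2=0, (4-4)^2=0
sum(d^2) = 72.
Step 3: rho = 1 - 6*72 / (10*(10^2 - 1)) = 1 - 432/990 = 0.563636.
Step 4: Under H0, t = rho * sqrt((n-2)/(1-rho^2)) = 1.9300 ~ t(8).
Step 5: Two-sided p-value from the t-distribution with 8 df = 0.089724.
Step 6: alpha = 0.1. reject H0.

rho = 0.5636, p = 0.089724, reject H0 at alpha = 0.1.
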